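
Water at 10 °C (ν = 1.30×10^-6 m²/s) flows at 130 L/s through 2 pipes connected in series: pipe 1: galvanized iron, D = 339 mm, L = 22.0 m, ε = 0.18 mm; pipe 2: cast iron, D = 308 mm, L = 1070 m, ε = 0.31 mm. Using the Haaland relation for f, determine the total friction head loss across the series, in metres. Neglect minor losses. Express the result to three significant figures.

Pipe 1: V = 1.440 m/s, Re = 3.76×10^5, ε/D = 5.31×10^-4, f = 0.01802, h_1 = f(L/D)V²/2g = 0.1236 m
Pipe 2: V = 1.745 m/s, Re = 4.13×10^5, ε/D = 0.00101, f = 0.02033, h_2 = f(L/D)V²/2g = 10.96 m
Series → Q common, losses add: H = Σh = 11.08 m

H ≈ 11.1 m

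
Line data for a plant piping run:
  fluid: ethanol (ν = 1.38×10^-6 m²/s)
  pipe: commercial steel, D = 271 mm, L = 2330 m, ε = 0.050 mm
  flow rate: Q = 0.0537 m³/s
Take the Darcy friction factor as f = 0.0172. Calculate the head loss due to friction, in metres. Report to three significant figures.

h_f ≈ 6.53 m

V = 4Q/(πD²) = 4·0.0537/(π·0.271²) = 0.9310 m/s
h_f = f(L/D)V²/(2g) = 0.01720·(2330/0.271)·0.9310²/(2·9.81) = 6.533 m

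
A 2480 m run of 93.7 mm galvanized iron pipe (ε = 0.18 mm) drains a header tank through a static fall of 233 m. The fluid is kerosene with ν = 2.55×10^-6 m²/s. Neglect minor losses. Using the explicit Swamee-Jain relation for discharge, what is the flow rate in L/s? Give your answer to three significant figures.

Q ≈ 18.1 L/s

Swamee-Jain (Type II): Q = -0.965·√(gD⁵h_f/L)·ln[ε/(3.7D) + √(3.17ν²L/(gD³h_f))]
√(gD⁵h_f/L) = √(9.81·0.0937⁵·233/2480) = 0.002580
ε/(3.7D) = 5.19×10^-4; √(3.17ν²L/(gD³h_f)) = 1.65×10^-4
Q = -0.965·0.002580·ln(6.841×10^-4) = 0.01814 m³/s
Check: V = 2.63 m/s, Re = 9.67×10^4, f = 0.02518, h_f = 235 m ≈ 233 m ✓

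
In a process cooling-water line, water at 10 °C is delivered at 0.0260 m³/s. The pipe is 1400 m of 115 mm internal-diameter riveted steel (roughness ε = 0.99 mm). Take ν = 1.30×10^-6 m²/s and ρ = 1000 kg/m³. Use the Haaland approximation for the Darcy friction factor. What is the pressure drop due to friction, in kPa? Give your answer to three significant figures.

Δp ≈ 1390 kPa

V = 4Q/(πD²) = 4·0.0260/(π·0.115²) = 2.503 m/s
Re = VD/ν = 2.503·0.115/1.30×10^-6 = 2.21×10^5 → turbulent
ε/D = 0.99/115 = 0.00861
Haaland: f = 0.03640
h_f = f(L/D)V²/(2g) = 0.03640·(1400/0.115)·2.503²/(2·9.81) = 141.5 m
Δp = ρg·h_f = 1000·9.81·141.5 = 1388 kPa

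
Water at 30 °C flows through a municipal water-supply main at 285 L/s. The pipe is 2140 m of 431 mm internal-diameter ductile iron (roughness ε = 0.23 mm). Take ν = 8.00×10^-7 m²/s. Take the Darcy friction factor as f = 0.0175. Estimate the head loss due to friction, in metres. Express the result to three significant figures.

V = 4Q/(πD²) = 4·0.285/(π·0.431²) = 1.953 m/s
h_f = f(L/D)V²/(2g) = 0.01750·(2140/0.431)·1.953²/(2·9.81) = 16.90 m

h_f ≈ 16.9 m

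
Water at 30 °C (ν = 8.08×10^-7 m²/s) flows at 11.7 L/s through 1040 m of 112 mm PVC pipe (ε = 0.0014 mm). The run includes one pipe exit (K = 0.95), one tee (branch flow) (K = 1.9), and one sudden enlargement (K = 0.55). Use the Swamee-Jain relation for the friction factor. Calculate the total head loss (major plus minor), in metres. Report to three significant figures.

V = 4Q/(πD²) = 1.188 m/s; V²/2g = 0.07188 m
Re = 1.65×10^5, ε/D = 1.25×10^-5 → f = 0.01624 (Swamee-Jain)
Major: h_f = f(L/D)·V²/2g = 0.01624·9286·0.07188 = 10.84 m
Minor: ΣK = 3.40; h_m = ΣK·V²/2g = 0.2444 m
Total H_L = 10.84 + 0.2444 = 11.08 m

H_L ≈ 11.1 m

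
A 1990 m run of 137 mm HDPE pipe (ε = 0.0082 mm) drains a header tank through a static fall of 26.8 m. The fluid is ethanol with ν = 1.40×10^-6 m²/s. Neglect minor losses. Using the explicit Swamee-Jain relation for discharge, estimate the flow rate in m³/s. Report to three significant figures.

Q ≈ 0.0214 m³/s

Swamee-Jain (Type II): Q = -0.965·√(gD⁵h_f/L)·ln[ε/(3.7D) + √(3.17ν²L/(gD³h_f))]
√(gD⁵h_f/L) = √(9.81·0.137⁵·26.8/1990) = 0.002525
ε/(3.7D) = 1.62×10^-5; √(3.17ν²L/(gD³h_f)) = 1.35×10^-4
Q = -0.965·0.002525·ln(1.514×10^-4) = 0.02143 m³/s
Check: V = 1.45 m/s, Re = 1.42×10^5, f = 0.01705, h_f = 26.7 m ≈ 26.8 m ✓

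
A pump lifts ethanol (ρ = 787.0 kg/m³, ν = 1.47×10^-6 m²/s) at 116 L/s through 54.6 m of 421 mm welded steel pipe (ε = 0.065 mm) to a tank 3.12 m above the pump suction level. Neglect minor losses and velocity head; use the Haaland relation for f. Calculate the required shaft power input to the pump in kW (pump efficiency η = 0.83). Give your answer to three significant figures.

P_shaft ≈ 3.45 kW

V = 4Q/(πD²) = 0.8333 m/s; Re = 2.39×10^5; ε/D = 1.54×10^-4; f = 0.01616
h_f = f(L/D)V²/2g = 0.07419 m
Total head H = z + h_f = 3.12 + 0.07419 = 3.194 m
P_hyd = ρgQH = 787.0·9.81·0.116·3.194 = 2.861 kW
P_shaft = P_hyd/η = 2.861/0.83 = 3.447 kW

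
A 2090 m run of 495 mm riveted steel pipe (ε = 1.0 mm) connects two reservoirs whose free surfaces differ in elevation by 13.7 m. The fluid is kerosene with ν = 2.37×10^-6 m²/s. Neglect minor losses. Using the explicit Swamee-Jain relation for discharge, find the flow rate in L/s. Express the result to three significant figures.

Q ≈ 313 L/s

Swamee-Jain (Type II): Q = -0.965·√(gD⁵h_f/L)·ln[ε/(3.7D) + √(3.17ν²L/(gD³h_f))]
√(gD⁵h_f/L) = √(9.81·0.495⁵·13.7/2090) = 0.04372
ε/(3.7D) = 5.46×10^-4; √(3.17ν²L/(gD³h_f)) = 4.78×10^-5
Q = -0.965·0.04372·ln(5.938×10^-4) = 0.3134 m³/s
Check: V = 1.63 m/s, Re = 3.40×10^5, f = 0.02415, h_f = 13.8 m ≈ 13.7 m ✓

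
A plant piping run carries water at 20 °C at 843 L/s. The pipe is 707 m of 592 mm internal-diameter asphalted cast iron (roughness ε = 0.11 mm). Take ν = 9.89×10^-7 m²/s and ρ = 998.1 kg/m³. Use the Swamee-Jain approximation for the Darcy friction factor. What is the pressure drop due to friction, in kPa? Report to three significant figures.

V = 4Q/(πD²) = 4·0.843/(π·0.592²) = 3.063 m/s
Re = VD/ν = 3.063·0.592/9.89×10^-7 = 1.83×10^6 → turbulent
ε/D = 0.11/592 = 1.86×10^-4
Swamee-Jain: f = 0.01419
h_f = f(L/D)V²/(2g) = 0.01419·(707/0.592)·3.063²/(2·9.81) = 8.101 m
Δp = ρg·h_f = 998.1·9.81·8.101 = 79.32 kPa

Δp ≈ 79.3 kPa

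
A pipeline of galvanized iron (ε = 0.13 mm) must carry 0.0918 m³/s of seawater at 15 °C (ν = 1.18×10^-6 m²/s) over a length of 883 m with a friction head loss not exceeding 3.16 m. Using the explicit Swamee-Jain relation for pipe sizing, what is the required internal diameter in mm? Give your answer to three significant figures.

Swamee-Jain (Type III): D = 0.66·[ε^1.25·(LQ²/(gh_f))^4.75 + ν·Q^9.4·(L/(gh_f))^5.2]^0.04
LQ²/(gh_f) = 0.2400; L/(gh_f) = 28.48
Term 1 = ε^1.25·(…)^4.75 = 1.58×10^-8; Term 2 = ν·Q^9.4·(…)^5.2 = 7.70×10^-9
D = 0.66·(1.58×10^-8 + 7.70×10^-9)^0.04 = 0.3269 m = 327 mm
Check: V = 1.09 m/s, Re = 3.03×10^5, f = 0.01770, h_f = 2.92 m ≈ 3.16 m ✓

D ≈ 327 mm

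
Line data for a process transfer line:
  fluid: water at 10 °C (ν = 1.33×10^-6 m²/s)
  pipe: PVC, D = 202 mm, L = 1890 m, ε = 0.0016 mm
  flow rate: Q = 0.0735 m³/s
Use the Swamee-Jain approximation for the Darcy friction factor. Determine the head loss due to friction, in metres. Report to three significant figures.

V = 4Q/(πD²) = 4·0.0735/(π·0.202²) = 2.293 m/s
Re = VD/ν = 2.293·0.202/1.33×10^-6 = 3.48×10^5 → turbulent
ε/D = 0.0016/202 = 7.92×10^-6
Swamee-Jain: f = 0.01408
h_f = f(L/D)V²/(2g) = 0.01408·(1890/0.202)·2.293²/(2·9.81) = 35.32 m

h_f ≈ 35.3 m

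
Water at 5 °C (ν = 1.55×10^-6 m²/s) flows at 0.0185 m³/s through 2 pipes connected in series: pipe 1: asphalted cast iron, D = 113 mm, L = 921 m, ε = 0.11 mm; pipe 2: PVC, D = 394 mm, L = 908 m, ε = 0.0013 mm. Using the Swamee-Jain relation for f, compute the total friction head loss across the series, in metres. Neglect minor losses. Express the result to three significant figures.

H ≈ 30.7 m

Pipe 1: V = 1.845 m/s, Re = 1.34×10^5, ε/D = 9.73×10^-4, f = 0.02168, h_1 = f(L/D)V²/2g = 30.65 m
Pipe 2: V = 0.1517 m/s, Re = 3.86×10^4, ε/D = 3.30×10^-6, f = 0.02204, h_2 = f(L/D)V²/2g = 0.05961 m
Series → Q common, losses add: H = Σh = 30.71 m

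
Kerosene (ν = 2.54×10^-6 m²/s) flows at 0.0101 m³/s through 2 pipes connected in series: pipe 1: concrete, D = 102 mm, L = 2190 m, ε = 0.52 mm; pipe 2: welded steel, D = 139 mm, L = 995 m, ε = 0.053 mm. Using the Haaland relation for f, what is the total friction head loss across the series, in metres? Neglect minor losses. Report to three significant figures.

Pipe 1: V = 1.236 m/s, Re = 4.96×10^4, ε/D = 0.00510, f = 0.03226, h_1 = f(L/D)V²/2g = 53.93 m
Pipe 2: V = 0.6656 m/s, Re = 3.64×10^4, ε/D = 3.81×10^-4, f = 0.02324, h_2 = f(L/D)V²/2g = 3.757 m
Series → Q common, losses add: H = Σh = 57.68 m

H ≈ 57.7 m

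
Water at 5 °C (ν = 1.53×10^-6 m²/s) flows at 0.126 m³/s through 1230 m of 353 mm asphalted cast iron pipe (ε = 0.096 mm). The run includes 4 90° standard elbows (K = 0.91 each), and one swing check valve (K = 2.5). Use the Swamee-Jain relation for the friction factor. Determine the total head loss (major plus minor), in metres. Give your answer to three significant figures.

H_L ≈ 5.49 m

V = 4Q/(πD²) = 1.287 m/s; V²/2g = 0.08448 m
Re = 2.97×10^5, ε/D = 2.72×10^-4 → f = 0.01688 (Swamee-Jain)
Major: h_f = f(L/D)·V²/2g = 0.01688·3484·0.08448 = 4.968 m
Minor: ΣK = 6.14; h_m = ΣK·V²/2g = 0.5187 m
Total H_L = 4.968 + 0.5187 = 5.487 m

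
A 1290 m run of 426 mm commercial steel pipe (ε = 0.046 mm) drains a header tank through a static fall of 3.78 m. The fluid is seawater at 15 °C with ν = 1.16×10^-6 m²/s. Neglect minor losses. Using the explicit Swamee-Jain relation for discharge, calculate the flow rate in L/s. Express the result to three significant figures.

Q ≈ 185 L/s

Swamee-Jain (Type II): Q = -0.965·√(gD⁵h_f/L)·ln[ε/(3.7D) + √(3.17ν²L/(gD³h_f))]
√(gD⁵h_f/L) = √(9.81·0.426⁵·3.78/1290) = 0.02008
ε/(3.7D) = 2.92×10^-5; √(3.17ν²L/(gD³h_f)) = 4.38×10^-5
Q = -0.965·0.02008·ln(7.300×10^-5) = 0.1846 m³/s
Check: V = 1.30 m/s, Re = 4.76×10^5, f = 0.01464, h_f = 3.79 m ≈ 3.78 m ✓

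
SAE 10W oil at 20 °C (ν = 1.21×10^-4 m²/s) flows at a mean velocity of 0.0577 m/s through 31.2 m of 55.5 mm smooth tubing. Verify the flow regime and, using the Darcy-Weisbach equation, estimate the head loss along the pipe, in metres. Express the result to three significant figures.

h_f ≈ 0.231 m

Re = VD/ν = 0.0577·0.05550/1.21×10^-4 = 26.5 → laminar (Re < 2300)
f = 64/Re = 2.418
h_f = f(L/D)V²/(2g) = 2.418·(31.2/0.05550)·0.0577²/(2·9.81) = 0.2307 m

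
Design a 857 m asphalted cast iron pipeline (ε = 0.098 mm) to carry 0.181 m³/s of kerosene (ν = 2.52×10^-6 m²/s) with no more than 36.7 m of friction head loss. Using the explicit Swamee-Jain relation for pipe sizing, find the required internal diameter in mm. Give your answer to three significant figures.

D ≈ 260 mm

Swamee-Jain (Type III): D = 0.66·[ε^1.25·(LQ²/(gh_f))^4.75 + ν·Q^9.4·(L/(gh_f))^5.2]^0.04
LQ²/(gh_f) = 0.07798; L/(gh_f) = 2.380
Term 1 = ε^1.25·(…)^4.75 = 5.32×10^-11; Term 2 = ν·Q^9.4·(…)^5.2 = 2.41×10^-11
D = 0.66·(5.32×10^-11 + 2.41×10^-11)^0.04 = 0.2601 m = 260 mm
Check: V = 3.41 m/s, Re = 3.52×10^5, f = 0.01736, h_f = 33.9 m ≈ 36.7 m ✓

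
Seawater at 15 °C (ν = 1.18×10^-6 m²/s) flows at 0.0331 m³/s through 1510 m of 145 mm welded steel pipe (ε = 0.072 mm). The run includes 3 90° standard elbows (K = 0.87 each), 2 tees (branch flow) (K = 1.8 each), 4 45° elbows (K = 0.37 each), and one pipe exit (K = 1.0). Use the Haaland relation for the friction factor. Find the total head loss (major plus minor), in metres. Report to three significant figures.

H_L ≈ 40.8 m

V = 4Q/(πD²) = 2.004 m/s; V²/2g = 0.2048 m
Re = 2.46×10^5, ε/D = 4.97×10^-4 → f = 0.01831 (Haaland)
Major: h_f = f(L/D)·V²/2g = 0.01831·10414·0.2048 = 39.04 m
Minor: ΣK = 8.69; h_m = ΣK·V²/2g = 1.780 m
Total H_L = 39.04 + 1.780 = 40.82 m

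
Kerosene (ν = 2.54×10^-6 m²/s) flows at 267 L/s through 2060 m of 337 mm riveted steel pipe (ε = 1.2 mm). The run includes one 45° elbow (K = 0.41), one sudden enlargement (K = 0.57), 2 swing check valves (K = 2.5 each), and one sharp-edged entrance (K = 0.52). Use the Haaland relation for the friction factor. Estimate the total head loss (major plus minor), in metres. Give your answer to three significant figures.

V = 4Q/(πD²) = 2.993 m/s; V²/2g = 0.4567 m
Re = 3.97×10^5, ε/D = 0.00356 → f = 0.02780 (Haaland)
Major: h_f = f(L/D)·V²/2g = 0.02780·6113·0.4567 = 77.61 m
Minor: ΣK = 6.50; h_m = ΣK·V²/2g = 2.969 m
Total H_L = 77.61 + 2.969 = 80.58 m

H_L ≈ 80.6 m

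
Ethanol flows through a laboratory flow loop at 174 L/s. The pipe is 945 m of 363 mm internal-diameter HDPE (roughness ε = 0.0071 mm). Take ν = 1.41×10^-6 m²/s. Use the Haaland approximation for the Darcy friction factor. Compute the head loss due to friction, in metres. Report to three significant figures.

h_f ≈ 5.11 m

V = 4Q/(πD²) = 4·0.174/(π·0.363²) = 1.681 m/s
Re = VD/ν = 1.681·0.363/1.41×10^-6 = 4.33×10^5 → turbulent
ε/D = 0.0071/363 = 1.96×10^-5
Haaland: f = 0.01362
h_f = f(L/D)V²/(2g) = 0.01362·(945/0.363)·1.681²/(2·9.81) = 5.107 m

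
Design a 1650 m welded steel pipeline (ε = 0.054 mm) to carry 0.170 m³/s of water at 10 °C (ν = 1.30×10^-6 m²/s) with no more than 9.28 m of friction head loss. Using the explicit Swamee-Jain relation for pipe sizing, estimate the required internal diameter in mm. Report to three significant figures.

Swamee-Jain (Type III): D = 0.66·[ε^1.25·(LQ²/(gh_f))^4.75 + ν·Q^9.4·(L/(gh_f))^5.2]^0.04
LQ²/(gh_f) = 0.5238; L/(gh_f) = 18.12
Term 1 = ε^1.25·(…)^4.75 = 2.15×10^-7; Term 2 = ν·Q^9.4·(…)^5.2 = 2.65×10^-7
D = 0.66·(2.15×10^-7 + 2.65×10^-7)^0.04 = 0.3688 m = 369 mm
Check: V = 1.59 m/s, Re = 4.51×10^5, f = 0.01514, h_f = 8.74 m ≈ 9.28 m ✓

D ≈ 369 mm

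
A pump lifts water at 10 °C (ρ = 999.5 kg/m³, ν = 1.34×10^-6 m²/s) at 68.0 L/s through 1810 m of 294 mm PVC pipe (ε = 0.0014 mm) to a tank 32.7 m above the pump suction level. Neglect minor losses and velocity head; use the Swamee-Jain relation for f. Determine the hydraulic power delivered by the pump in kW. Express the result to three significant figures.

V = 4Q/(πD²) = 1.002 m/s; Re = 2.20×10^5; ε/D = 4.76×10^-6; f = 0.01530
h_f = f(L/D)V²/2g = 4.816 m
Total head H = z + h_f = 32.7 + 4.816 = 37.52 m
P_hyd = ρgQH = 999.5·9.81·0.0680·37.52 = 25.01 kW

P_hyd ≈ 25.0 kW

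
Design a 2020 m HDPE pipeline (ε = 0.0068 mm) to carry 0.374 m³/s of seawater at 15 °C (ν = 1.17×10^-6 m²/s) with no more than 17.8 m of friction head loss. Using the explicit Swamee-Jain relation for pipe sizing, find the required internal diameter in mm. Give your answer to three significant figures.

D ≈ 441 mm

Swamee-Jain (Type III): D = 0.66·[ε^1.25·(LQ²/(gh_f))^4.75 + ν·Q^9.4·(L/(gh_f))^5.2]^0.04
LQ²/(gh_f) = 1.618; L/(gh_f) = 11.57
Term 1 = ε^1.25·(…)^4.75 = 3.42×10^-6; Term 2 = ν·Q^9.4·(…)^5.2 = 3.82×10^-5
D = 0.66·(3.42×10^-6 + 3.82×10^-5)^0.04 = 0.4409 m = 441 mm
Check: V = 2.45 m/s, Re = 9.23×10^5, f = 0.01212, h_f = 17.0 m ≈ 17.8 m ✓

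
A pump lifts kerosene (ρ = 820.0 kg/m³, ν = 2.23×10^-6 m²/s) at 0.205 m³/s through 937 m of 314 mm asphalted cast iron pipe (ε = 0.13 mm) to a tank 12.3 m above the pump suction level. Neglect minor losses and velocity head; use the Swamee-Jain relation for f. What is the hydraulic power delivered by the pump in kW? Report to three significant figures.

V = 4Q/(πD²) = 2.647 m/s; Re = 3.73×10^5; ε/D = 4.14×10^-4; f = 0.01753
h_f = f(L/D)V²/2g = 18.69 m
Total head H = z + h_f = 12.3 + 18.69 = 30.99 m
P_hyd = ρgQH = 820.0·9.81·0.205·30.99 = 51.10 kW

P_hyd ≈ 51.1 kW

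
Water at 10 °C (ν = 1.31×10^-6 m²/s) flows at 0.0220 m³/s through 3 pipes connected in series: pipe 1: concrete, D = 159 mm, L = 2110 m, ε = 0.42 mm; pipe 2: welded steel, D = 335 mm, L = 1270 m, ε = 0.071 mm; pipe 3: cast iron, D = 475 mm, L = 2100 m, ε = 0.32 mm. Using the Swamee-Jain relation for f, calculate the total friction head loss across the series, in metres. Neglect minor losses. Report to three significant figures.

H ≈ 22.4 m

Pipe 1: V = 1.108 m/s, Re = 1.34×10^5, ε/D = 0.00264, f = 0.02654, h_1 = f(L/D)V²/2g = 22.04 m
Pipe 2: V = 0.2496 m/s, Re = 6.38×10^4, ε/D = 2.12×10^-4, f = 0.02061, h_2 = f(L/D)V²/2g = 0.2481 m
Pipe 3: V = 0.1241 m/s, Re = 4.50×10^4, ε/D = 6.74×10^-4, f = 0.02358, h_3 = f(L/D)V²/2g = 0.08189 m
Series → Q common, losses add: H = Σh = 22.37 m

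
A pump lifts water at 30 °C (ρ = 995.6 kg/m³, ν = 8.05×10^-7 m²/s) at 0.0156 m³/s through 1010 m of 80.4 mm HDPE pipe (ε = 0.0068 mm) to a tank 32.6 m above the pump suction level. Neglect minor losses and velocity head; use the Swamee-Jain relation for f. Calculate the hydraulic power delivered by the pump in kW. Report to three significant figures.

P_hyd ≈ 19.0 kW

V = 4Q/(πD²) = 3.073 m/s; Re = 3.07×10^5; ε/D = 8.46×10^-5; f = 0.01524
h_f = f(L/D)V²/2g = 92.12 m
Total head H = z + h_f = 32.6 + 92.12 = 124.7 m
P_hyd = ρgQH = 995.6·9.81·0.0156·124.7 = 19.00 kW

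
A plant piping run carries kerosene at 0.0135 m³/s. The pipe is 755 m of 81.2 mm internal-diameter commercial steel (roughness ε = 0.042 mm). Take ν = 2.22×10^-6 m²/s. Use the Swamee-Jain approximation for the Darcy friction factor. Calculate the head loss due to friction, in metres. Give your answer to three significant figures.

V = 4Q/(πD²) = 4·0.0135/(π·0.0812²) = 2.607 m/s
Re = VD/ν = 2.607·0.0812/2.22×10^-6 = 9.54×10^4 → turbulent
ε/D = 0.042/81.2 = 5.17×10^-4
Swamee-Jain: f = 0.02061
h_f = f(L/D)V²/(2g) = 0.02061·(755/0.0812)·2.607²/(2·9.81) = 66.39 m

h_f ≈ 66.4 m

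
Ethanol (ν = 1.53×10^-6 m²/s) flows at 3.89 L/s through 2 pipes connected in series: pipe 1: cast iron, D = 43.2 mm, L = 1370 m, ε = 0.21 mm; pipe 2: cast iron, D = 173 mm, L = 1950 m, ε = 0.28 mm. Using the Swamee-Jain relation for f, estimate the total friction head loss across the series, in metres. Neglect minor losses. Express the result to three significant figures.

Pipe 1: V = 2.654 m/s, Re = 7.49×10^4, ε/D = 0.00486, f = 0.03166, h_1 = f(L/D)V²/2g = 360.5 m
Pipe 2: V = 0.1655 m/s, Re = 1.87×10^4, ε/D = 0.00162, f = 0.02972, h_2 = f(L/D)V²/2g = 0.4676 m
Series → Q common, losses add: H = Σh = 360.9 m

H ≈ 361 m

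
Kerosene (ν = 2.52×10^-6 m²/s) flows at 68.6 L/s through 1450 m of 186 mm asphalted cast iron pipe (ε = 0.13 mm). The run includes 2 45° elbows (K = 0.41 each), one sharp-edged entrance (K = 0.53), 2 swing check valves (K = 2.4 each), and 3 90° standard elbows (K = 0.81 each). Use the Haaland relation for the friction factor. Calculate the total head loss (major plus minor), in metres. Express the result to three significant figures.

V = 4Q/(πD²) = 2.525 m/s; V²/2g = 0.3249 m
Re = 1.86×10^5, ε/D = 6.99×10^-4 → f = 0.01972 (Haaland)
Major: h_f = f(L/D)·V²/2g = 0.01972·7796·0.3249 = 49.94 m
Minor: ΣK = 8.58; h_m = ΣK·V²/2g = 2.787 m
Total H_L = 49.94 + 2.787 = 52.73 m

H_L ≈ 52.7 m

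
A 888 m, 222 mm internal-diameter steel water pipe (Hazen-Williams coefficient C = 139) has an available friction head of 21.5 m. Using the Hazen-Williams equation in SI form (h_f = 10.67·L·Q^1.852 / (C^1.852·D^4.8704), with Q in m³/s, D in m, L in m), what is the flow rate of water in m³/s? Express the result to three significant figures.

Rearranging: Q = [h_f·C^1.852·D^4.8704 / (10.67·L)]^(1/1.852)
Q = [21.5·139^1.852·0.222^4.8704 / (10.67·888)]^0.540 = 0.09916 m³/s

Q ≈ 0.0992 m³/s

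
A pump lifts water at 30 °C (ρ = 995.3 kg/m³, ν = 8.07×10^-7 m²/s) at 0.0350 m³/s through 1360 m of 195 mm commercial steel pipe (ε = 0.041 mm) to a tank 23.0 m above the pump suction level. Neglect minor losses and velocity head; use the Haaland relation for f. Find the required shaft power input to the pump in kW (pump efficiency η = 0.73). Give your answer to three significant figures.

P_shaft ≈ 14.5 kW

V = 4Q/(πD²) = 1.172 m/s; Re = 2.83×10^5; ε/D = 2.10×10^-4; f = 0.01624
h_f = f(L/D)V²/2g = 7.931 m
Total head H = z + h_f = 23.0 + 7.931 = 30.93 m
P_hyd = ρgQH = 995.3·9.81·0.0350·30.93 = 10.57 kW
P_shaft = P_hyd/η = 10.57/0.73 = 14.48 kW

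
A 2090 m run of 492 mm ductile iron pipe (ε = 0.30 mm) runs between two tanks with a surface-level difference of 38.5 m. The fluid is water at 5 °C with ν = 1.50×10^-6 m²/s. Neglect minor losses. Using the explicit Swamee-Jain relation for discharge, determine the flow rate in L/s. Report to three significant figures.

Q ≈ 599 L/s

Swamee-Jain (Type II): Q = -0.965·√(gD⁵h_f/L)·ln[ε/(3.7D) + √(3.17ν²L/(gD³h_f))]
√(gD⁵h_f/L) = √(9.81·0.492⁵·38.5/2090) = 0.07218
ε/(3.7D) = 1.65×10^-4; √(3.17ν²L/(gD³h_f)) = 1.82×10^-5
Q = -0.965·0.07218·ln(1.830×10^-4) = 0.5994 m³/s
Check: V = 3.15 m/s, Re = 1.03×10^6, f = 0.01799, h_f = 38.7 m ≈ 38.5 m ✓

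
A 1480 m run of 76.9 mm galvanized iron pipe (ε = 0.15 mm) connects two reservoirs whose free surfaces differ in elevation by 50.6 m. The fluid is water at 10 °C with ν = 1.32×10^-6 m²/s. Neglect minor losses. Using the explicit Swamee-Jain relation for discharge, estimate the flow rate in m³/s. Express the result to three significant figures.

Q ≈ 0.00664 m³/s

Swamee-Jain (Type II): Q = -0.965·√(gD⁵h_f/L)·ln[ε/(3.7D) + √(3.17ν²L/(gD³h_f))]
√(gD⁵h_f/L) = √(9.81·0.0769⁵·50.6/1480) = 9.497×10^-4
ε/(3.7D) = 5.27×10^-4; √(3.17ν²L/(gD³h_f)) = 1.90×10^-4
Q = -0.965·9.497×10^-4·ln(7.175×10^-4) = 0.006635 m³/s
Check: V = 1.43 m/s, Re = 8.32×10^4, f = 0.02552, h_f = 51.1 m ≈ 50.6 m ✓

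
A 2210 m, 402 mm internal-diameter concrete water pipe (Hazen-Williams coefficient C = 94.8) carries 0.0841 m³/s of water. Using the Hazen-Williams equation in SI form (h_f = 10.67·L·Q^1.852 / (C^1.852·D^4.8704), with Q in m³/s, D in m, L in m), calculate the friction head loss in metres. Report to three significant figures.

h_f ≈ 4.44 m

h_f = 10.67·2210·0.0841^1.852 / (94.8^1.852·0.402^4.8704) = 4.444 m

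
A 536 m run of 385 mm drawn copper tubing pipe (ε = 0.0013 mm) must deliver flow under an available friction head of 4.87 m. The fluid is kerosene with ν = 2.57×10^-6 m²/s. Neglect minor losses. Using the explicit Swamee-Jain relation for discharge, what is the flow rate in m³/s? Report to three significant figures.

Swamee-Jain (Type II): Q = -0.965·√(gD⁵h_f/L)·ln[ε/(3.7D) + √(3.17ν²L/(gD³h_f))]
√(gD⁵h_f/L) = √(9.81·0.385⁵·4.87/536) = 0.02746
ε/(3.7D) = 9.13×10^-7; √(3.17ν²L/(gD³h_f)) = 6.42×10^-5
Q = -0.965·0.02746·ln(6.507×10^-5) = 0.2554 m³/s
Check: V = 2.19 m/s, Re = 3.29×10^5, f = 0.01417, h_f = 4.84 m ≈ 4.87 m ✓

Q ≈ 0.255 m³/s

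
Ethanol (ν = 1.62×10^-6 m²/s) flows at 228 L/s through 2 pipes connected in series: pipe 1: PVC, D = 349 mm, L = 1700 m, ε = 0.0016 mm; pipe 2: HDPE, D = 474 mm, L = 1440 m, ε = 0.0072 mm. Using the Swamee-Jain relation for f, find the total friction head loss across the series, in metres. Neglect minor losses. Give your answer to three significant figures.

H ≈ 22.1 m

Pipe 1: V = 2.383 m/s, Re = 5.13×10^5, ε/D = 4.58×10^-6, f = 0.01310, h_1 = f(L/D)V²/2g = 18.48 m
Pipe 2: V = 1.292 m/s, Re = 3.78×10^5, ε/D = 1.52×10^-5, f = 0.01398, h_2 = f(L/D)V²/2g = 3.613 m
Series → Q common, losses add: H = Σh = 22.09 m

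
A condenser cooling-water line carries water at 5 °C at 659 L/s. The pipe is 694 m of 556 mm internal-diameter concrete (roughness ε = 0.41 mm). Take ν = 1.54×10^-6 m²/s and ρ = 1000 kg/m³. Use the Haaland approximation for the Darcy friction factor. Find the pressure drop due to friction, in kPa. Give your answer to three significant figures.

Δp ≈ 85.7 kPa

V = 4Q/(πD²) = 4·0.659/(π·0.556²) = 2.714 m/s
Re = VD/ν = 2.714·0.556/1.54×10^-6 = 9.80×10^5 → turbulent
ε/D = 0.41/556 = 7.37×10^-4
Haaland: f = 0.01863
h_f = f(L/D)V²/(2g) = 0.01863·(694/0.556)·2.714²/(2·9.81) = 8.732 m
Δp = ρg·h_f = 1000·9.81·8.732 = 85.67 kPa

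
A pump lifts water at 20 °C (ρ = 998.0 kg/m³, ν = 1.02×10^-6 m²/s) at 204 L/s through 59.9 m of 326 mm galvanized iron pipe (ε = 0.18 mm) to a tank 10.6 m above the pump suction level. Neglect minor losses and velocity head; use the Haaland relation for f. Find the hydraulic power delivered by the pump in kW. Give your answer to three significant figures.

P_hyd ≈ 23.1 kW

V = 4Q/(πD²) = 2.444 m/s; Re = 7.81×10^5; ε/D = 5.52×10^-4; f = 0.01763
h_f = f(L/D)V²/2g = 0.9862 m
Total head H = z + h_f = 10.6 + 0.9862 = 11.59 m
P_hyd = ρgQH = 998.0·9.81·0.204·11.59 = 23.14 kW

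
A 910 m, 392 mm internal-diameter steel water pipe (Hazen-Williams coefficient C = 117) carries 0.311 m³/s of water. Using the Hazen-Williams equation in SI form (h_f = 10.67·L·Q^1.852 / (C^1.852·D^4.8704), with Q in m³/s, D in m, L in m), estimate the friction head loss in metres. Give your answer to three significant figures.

h_f ≈ 15.8 m

h_f = 10.67·910·0.311^1.852 / (117^1.852·0.392^4.8704) = 15.79 m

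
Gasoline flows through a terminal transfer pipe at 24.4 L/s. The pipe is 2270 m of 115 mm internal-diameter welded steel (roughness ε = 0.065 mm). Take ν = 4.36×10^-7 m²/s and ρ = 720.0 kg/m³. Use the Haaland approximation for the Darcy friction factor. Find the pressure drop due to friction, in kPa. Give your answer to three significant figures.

V = 4Q/(πD²) = 4·0.0244/(π·0.115²) = 2.349 m/s
Re = VD/ν = 2.349·0.115/4.36×10^-7 = 6.20×10^5 → turbulent
ε/D = 0.065/115 = 5.65×10^-4
Haaland: f = 0.01784
h_f = f(L/D)V²/(2g) = 0.01784·(2270/0.115)·2.349²/(2·9.81) = 99.04 m
Δp = ρg·h_f = 720.0·9.81·99.04 = 699.5 kPa

Δp ≈ 700 kPa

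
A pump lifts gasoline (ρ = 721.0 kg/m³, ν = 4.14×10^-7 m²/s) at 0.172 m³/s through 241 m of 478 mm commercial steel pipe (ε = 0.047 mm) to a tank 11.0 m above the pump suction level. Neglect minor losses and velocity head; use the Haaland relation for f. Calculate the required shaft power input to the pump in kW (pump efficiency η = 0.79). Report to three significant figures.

P_shaft ≈ 17.4 kW

V = 4Q/(πD²) = 0.9585 m/s; Re = 1.11×10^6; ε/D = 9.83×10^-5; f = 0.01320
h_f = f(L/D)V²/2g = 0.3115 m
Total head H = z + h_f = 11.0 + 0.3115 = 11.31 m
P_hyd = ρgQH = 721.0·9.81·0.172·11.31 = 13.76 kW
P_shaft = P_hyd/η = 13.76/0.79 = 17.42 kW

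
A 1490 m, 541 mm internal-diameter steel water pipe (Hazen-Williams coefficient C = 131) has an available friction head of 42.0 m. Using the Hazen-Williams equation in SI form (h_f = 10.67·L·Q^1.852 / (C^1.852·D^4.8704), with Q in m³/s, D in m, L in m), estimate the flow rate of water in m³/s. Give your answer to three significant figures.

Rearranging: Q = [h_f·C^1.852·D^4.8704 / (10.67·L)]^(1/1.852)
Q = [42.0·131^1.852·0.541^4.8704 / (10.67·1490)]^0.540 = 1.056 m³/s

Q ≈ 1.06 m³/s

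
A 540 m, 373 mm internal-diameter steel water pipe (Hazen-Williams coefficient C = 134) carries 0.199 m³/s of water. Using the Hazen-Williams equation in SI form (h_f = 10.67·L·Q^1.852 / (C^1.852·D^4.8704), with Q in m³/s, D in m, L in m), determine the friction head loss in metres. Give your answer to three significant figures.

h_f = 10.67·540·0.199^1.852 / (134^1.852·0.373^4.8704) = 4.061 m

h_f ≈ 4.06 m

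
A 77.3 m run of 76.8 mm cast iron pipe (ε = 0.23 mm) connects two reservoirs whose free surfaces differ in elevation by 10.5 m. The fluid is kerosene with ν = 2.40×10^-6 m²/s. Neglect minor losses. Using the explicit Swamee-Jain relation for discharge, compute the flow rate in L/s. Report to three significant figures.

Swamee-Jain (Type II): Q = -0.965·√(gD⁵h_f/L)·ln[ε/(3.7D) + √(3.17ν²L/(gD³h_f))]
√(gD⁵h_f/L) = √(9.81·0.0768⁵·10.5/77.3) = 0.001887
ε/(3.7D) = 8.09×10^-4; √(3.17ν²L/(gD³h_f)) = 1.74×10^-4
Q = -0.965·0.001887·ln(9.833×10^-4) = 0.01261 m³/s
Check: V = 2.72 m/s, Re = 8.71×10^4, f = 0.02790, h_f = 10.6 m ≈ 10.5 m ✓

Q ≈ 12.6 L/s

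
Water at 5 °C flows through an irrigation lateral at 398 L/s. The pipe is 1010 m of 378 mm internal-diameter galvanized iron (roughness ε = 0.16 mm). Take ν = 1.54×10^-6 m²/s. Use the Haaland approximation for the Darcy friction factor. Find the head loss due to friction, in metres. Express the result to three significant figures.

V = 4Q/(πD²) = 4·0.398/(π·0.378²) = 3.547 m/s
Re = VD/ν = 3.547·0.378/1.54×10^-6 = 8.71×10^5 → turbulent
ε/D = 0.16/378 = 4.23×10^-4
Haaland: f = 0.01669
h_f = f(L/D)V²/(2g) = 0.01669·(1010/0.378)·3.547²/(2·9.81) = 28.59 m

h_f ≈ 28.6 m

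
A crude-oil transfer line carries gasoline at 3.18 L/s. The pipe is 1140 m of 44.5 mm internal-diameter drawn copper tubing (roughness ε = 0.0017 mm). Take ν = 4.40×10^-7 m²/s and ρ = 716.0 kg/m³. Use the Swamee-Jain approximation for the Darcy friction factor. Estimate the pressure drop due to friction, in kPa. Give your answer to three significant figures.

Δp ≈ 605 kPa

V = 4Q/(πD²) = 4·0.00318/(π·0.0445²) = 2.045 m/s
Re = VD/ν = 2.045·0.0445/4.40×10^-7 = 2.07×10^5 → turbulent
ε/D = 0.0017/44.5 = 3.82×10^-5
Swamee-Jain: f = 0.01578
h_f = f(L/D)V²/(2g) = 0.01578·(1140/0.0445)·2.045²/(2·9.81) = 86.15 m
Δp = ρg·h_f = 716.0·9.81·86.15 = 605.1 kPa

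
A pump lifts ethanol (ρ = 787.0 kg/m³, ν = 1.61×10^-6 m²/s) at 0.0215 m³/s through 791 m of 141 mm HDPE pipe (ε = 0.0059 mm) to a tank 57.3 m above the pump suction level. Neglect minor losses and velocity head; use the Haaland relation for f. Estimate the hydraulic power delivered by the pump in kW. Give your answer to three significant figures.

P_hyd ≈ 11.1 kW

V = 4Q/(πD²) = 1.377 m/s; Re = 1.21×10^5; ε/D = 4.18×10^-5; f = 0.01734
h_f = f(L/D)V²/2g = 9.402 m
Total head H = z + h_f = 57.3 + 9.402 = 66.70 m
P_hyd = ρgQH = 787.0·9.81·0.0215·66.70 = 11.07 kW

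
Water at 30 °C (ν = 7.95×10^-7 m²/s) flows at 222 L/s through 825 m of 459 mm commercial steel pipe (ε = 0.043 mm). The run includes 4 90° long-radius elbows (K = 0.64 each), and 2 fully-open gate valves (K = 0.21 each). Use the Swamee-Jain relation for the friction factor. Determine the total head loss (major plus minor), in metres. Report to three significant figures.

H_L ≈ 2.54 m

V = 4Q/(πD²) = 1.342 m/s; V²/2g = 0.09174 m
Re = 7.75×10^5, ε/D = 9.37×10^-5 → f = 0.01373 (Swamee-Jain)
Major: h_f = f(L/D)·V²/2g = 0.01373·1797·0.09174 = 2.264 m
Minor: ΣK = 2.98; h_m = ΣK·V²/2g = 0.2734 m
Total H_L = 2.264 + 0.2734 = 2.538 m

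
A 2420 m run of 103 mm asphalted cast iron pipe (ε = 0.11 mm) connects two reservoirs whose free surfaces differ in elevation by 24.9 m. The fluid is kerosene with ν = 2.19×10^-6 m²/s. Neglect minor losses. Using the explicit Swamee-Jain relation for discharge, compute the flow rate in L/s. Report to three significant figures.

Swamee-Jain (Type II): Q = -0.965·√(gD⁵h_f/L)·ln[ε/(3.7D) + √(3.17ν²L/(gD³h_f))]
√(gD⁵h_f/L) = √(9.81·0.103⁵·24.9/2420) = 0.001082
ε/(3.7D) = 2.89×10^-4; √(3.17ν²L/(gD³h_f)) = 3.71×10^-4
Q = -0.965·0.001082·ln(6.599×10^-4) = 0.007645 m³/s
Check: V = 0.917 m/s, Re = 4.32×10^4, f = 0.02487, h_f = 25.1 m ≈ 24.9 m ✓

Q ≈ 7.64 L/s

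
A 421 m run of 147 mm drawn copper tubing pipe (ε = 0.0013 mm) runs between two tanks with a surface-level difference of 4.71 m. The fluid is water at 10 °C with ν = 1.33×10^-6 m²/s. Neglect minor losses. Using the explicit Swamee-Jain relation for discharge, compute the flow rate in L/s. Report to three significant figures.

Swamee-Jain (Type II): Q = -0.965·√(gD⁵h_f/L)·ln[ε/(3.7D) + √(3.17ν²L/(gD³h_f))]
√(gD⁵h_f/L) = √(9.81·0.147⁵·4.71/421) = 0.002745
ε/(3.7D) = 2.39×10^-6; √(3.17ν²L/(gD³h_f)) = 1.27×10^-4
Q = -0.965·0.002745·ln(1.292×10^-4) = 0.02372 m³/s
Check: V = 1.40 m/s, Re = 1.54×10^5, f = 0.01641, h_f = 4.68 m ≈ 4.71 m ✓

Q ≈ 23.7 L/s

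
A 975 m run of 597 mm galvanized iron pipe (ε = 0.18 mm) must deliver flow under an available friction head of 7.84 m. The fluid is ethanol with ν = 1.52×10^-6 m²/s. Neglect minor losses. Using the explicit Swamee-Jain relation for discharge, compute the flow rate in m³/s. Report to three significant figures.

Swamee-Jain (Type II): Q = -0.965·√(gD⁵h_f/L)·ln[ε/(3.7D) + √(3.17ν²L/(gD³h_f))]
√(gD⁵h_f/L) = √(9.81·0.597⁵·7.84/975) = 0.07734
ε/(3.7D) = 8.15×10^-5; √(3.17ν²L/(gD³h_f)) = 2.09×10^-5
Q = -0.965·0.07734·ln(1.024×10^-4) = 0.6857 m³/s
Check: V = 2.45 m/s, Re = 9.62×10^5, f = 0.01580, h_f = 7.89 m ≈ 7.84 m ✓

Q ≈ 0.686 m³/s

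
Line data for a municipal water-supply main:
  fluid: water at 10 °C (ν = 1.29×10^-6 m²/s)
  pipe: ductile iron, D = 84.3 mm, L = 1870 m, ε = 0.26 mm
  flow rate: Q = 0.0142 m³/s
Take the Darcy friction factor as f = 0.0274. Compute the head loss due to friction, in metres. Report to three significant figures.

h_f ≈ 201 m

V = 4Q/(πD²) = 4·0.0142/(π·0.0843²) = 2.544 m/s
h_f = f(L/D)V²/(2g) = 0.02740·(1870/0.0843)·2.544²/(2·9.81) = 200.5 m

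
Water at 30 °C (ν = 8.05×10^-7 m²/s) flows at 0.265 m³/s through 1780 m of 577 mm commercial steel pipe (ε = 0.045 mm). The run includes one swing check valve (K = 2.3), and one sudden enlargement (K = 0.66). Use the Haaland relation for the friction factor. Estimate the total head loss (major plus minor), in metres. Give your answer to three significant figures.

V = 4Q/(πD²) = 1.013 m/s; V²/2g = 0.05235 m
Re = 7.26×10^5, ε/D = 7.80×10^-5 → f = 0.01341 (Haaland)
Major: h_f = f(L/D)·V²/2g = 0.01341·3085·0.05235 = 2.166 m
Minor: ΣK = 2.96; h_m = ΣK·V²/2g = 0.1550 m
Total H_L = 2.166 + 0.1550 = 2.321 m

H_L ≈ 2.32 m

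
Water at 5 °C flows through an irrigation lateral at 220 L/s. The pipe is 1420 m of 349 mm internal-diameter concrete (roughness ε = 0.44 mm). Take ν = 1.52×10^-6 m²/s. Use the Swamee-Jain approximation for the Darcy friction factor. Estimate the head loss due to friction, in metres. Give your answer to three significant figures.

h_f ≈ 23.5 m

V = 4Q/(πD²) = 4·0.220/(π·0.349²) = 2.300 m/s
Re = VD/ν = 2.300·0.349/1.52×10^-6 = 5.28×10^5 → turbulent
ε/D = 0.44/349 = 0.00126
Swamee-Jain: f = 0.02139
h_f = f(L/D)V²/(2g) = 0.02139·(1420/0.349)·2.300²/(2·9.81) = 23.46 m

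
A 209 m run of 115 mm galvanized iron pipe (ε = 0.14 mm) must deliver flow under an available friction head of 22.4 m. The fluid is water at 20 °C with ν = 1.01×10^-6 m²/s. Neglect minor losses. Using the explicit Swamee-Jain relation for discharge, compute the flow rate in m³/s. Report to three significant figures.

Q ≈ 0.0350 m³/s

Swamee-Jain (Type II): Q = -0.965·√(gD⁵h_f/L)·ln[ε/(3.7D) + √(3.17ν²L/(gD³h_f))]
√(gD⁵h_f/L) = √(9.81·0.115⁵·22.4/209) = 0.004599
ε/(3.7D) = 3.29×10^-4; √(3.17ν²L/(gD³h_f)) = 4.50×10^-5
Q = -0.965·0.004599·ln(3.740×10^-4) = 0.03502 m³/s
Check: V = 3.37 m/s, Re = 3.84×10^5, f = 0.02142, h_f = 22.5 m ≈ 22.4 m ✓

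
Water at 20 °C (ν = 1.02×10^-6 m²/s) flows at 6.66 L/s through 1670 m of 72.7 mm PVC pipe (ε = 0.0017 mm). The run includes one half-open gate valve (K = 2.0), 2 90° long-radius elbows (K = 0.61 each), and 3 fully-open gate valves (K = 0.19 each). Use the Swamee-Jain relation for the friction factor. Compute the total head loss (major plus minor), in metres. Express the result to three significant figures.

H_L ≈ 53.3 m

V = 4Q/(πD²) = 1.604 m/s; V²/2g = 0.1312 m
Re = 1.14×10^5, ε/D = 2.34×10^-5 → f = 0.01753 (Swamee-Jain)
Major: h_f = f(L/D)·V²/2g = 0.01753·22971·0.1312 = 52.82 m
Minor: ΣK = 3.79; h_m = ΣK·V²/2g = 0.4972 m
Total H_L = 52.82 + 0.4972 = 53.32 m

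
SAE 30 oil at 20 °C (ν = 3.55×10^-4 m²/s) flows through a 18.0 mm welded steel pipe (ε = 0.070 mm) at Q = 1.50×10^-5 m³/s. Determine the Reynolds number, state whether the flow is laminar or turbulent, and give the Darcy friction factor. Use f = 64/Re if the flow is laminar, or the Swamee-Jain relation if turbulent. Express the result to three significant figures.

V = 4Q/(πD²) = 0.05895 m/s
Re = VD/ν = 0.05895·0.0180/3.55×10^-4 = 2.99
Re < 2300 → laminar → f = 64/Re = 21.41

Re ≈ 2.99; laminar; f = 64/Re ≈ 21.4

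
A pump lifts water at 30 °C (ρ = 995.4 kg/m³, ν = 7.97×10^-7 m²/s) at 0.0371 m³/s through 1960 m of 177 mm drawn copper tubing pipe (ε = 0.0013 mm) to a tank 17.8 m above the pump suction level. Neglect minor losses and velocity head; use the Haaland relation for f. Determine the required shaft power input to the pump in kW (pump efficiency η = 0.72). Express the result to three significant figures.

P_shaft ≈ 18.1 kW

V = 4Q/(πD²) = 1.508 m/s; Re = 3.35×10^5; ε/D = 7.34×10^-6; f = 0.01411
h_f = f(L/D)V²/2g = 18.11 m
Total head H = z + h_f = 17.8 + 18.11 = 35.91 m
P_hyd = ρgQH = 995.4·9.81·0.0371·35.91 = 13.01 kW
P_shaft = P_hyd/η = 13.01/0.72 = 18.07 kW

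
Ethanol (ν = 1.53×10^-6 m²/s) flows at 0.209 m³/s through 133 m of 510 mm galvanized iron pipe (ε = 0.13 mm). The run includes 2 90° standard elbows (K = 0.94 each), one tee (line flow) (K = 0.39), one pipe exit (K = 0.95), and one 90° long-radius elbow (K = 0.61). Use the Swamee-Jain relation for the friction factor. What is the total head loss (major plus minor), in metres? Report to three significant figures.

V = 4Q/(πD²) = 1.023 m/s; V²/2g = 0.05335 m
Re = 3.41×10^5, ε/D = 2.55×10^-4 → f = 0.01653 (Swamee-Jain)
Major: h_f = f(L/D)·V²/2g = 0.01653·260.8·0.05335 = 0.2300 m
Minor: ΣK = 3.83; h_m = ΣK·V²/2g = 0.2043 m
Total H_L = 0.2300 + 0.2043 = 0.4343 m

H_L ≈ 0.434 m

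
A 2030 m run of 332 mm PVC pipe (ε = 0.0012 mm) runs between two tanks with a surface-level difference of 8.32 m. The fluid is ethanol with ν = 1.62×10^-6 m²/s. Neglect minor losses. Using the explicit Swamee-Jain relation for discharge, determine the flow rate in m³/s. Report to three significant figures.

Q ≈ 0.117 m³/s

Swamee-Jain (Type II): Q = -0.965·√(gD⁵h_f/L)·ln[ε/(3.7D) + √(3.17ν²L/(gD³h_f))]
√(gD⁵h_f/L) = √(9.81·0.332⁵·8.32/2030) = 0.01273
ε/(3.7D) = 9.77×10^-7; √(3.17ν²L/(gD³h_f)) = 7.52×10^-5
Q = -0.965·0.01273·ln(7.617×10^-5) = 0.1165 m³/s
Check: V = 1.35 m/s, Re = 2.76×10^5, f = 0.01464, h_f = 8.27 m ≈ 8.32 m ✓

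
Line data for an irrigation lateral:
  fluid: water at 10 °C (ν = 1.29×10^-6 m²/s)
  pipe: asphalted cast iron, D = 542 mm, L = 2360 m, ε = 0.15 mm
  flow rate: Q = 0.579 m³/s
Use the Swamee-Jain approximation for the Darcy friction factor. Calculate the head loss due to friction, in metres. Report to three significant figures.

h_f ≈ 21.7 m

V = 4Q/(πD²) = 4·0.579/(π·0.542²) = 2.510 m/s
Re = VD/ν = 2.510·0.542/1.29×10^-6 = 1.05×10^6 → turbulent
ε/D = 0.15/542 = 2.77×10^-4
Swamee-Jain: f = 0.01551
h_f = f(L/D)V²/(2g) = 0.01551·(2360/0.542)·2.510²/(2·9.81) = 21.67 m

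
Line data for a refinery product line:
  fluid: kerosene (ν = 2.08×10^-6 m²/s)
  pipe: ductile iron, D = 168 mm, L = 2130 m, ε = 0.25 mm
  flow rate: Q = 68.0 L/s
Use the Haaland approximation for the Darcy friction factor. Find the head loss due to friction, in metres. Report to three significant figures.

V = 4Q/(πD²) = 4·0.0680/(π·0.168²) = 3.068 m/s
Re = VD/ν = 3.068·0.168/2.08×10^-6 = 2.48×10^5 → turbulent
ε/D = 0.25/168 = 0.00149
Haaland: f = 0.02251
h_f = f(L/D)V²/(2g) = 0.02251·(2130/0.168)·3.068²/(2·9.81) = 136.9 m

h_f ≈ 137 m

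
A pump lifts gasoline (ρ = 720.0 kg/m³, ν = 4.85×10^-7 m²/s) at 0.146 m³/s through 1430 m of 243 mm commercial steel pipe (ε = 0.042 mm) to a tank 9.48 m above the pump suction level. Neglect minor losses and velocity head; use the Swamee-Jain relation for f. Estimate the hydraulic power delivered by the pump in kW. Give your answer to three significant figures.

V = 4Q/(πD²) = 3.148 m/s; Re = 1.58×10^6; ε/D = 1.73×10^-4; f = 0.01412
h_f = f(L/D)V²/2g = 41.96 m
Total head H = z + h_f = 9.48 + 41.96 = 51.44 m
P_hyd = ρgQH = 720.0·9.81·0.146·51.44 = 53.05 kW

P_hyd ≈ 53.0 kW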